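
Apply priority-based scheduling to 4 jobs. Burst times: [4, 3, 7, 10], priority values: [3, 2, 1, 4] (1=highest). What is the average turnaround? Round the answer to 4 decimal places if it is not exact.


Sort by priority (ascending = highest first):
Order: [(1, 7), (2, 3), (3, 4), (4, 10)]
Completion times:
  Priority 1, burst=7, C=7
  Priority 2, burst=3, C=10
  Priority 3, burst=4, C=14
  Priority 4, burst=10, C=24
Average turnaround = 55/4 = 13.75

13.75


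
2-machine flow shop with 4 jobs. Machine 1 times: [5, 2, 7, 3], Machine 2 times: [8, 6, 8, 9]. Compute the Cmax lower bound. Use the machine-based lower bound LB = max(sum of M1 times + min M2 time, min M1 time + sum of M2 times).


LB1 = sum(M1 times) + min(M2 times) = 17 + 6 = 23
LB2 = min(M1 times) + sum(M2 times) = 2 + 31 = 33
Lower bound = max(LB1, LB2) = max(23, 33) = 33

33


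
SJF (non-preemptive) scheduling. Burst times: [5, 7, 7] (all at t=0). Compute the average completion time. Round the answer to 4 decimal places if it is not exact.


SJF order (ascending): [5, 7, 7]
Completion times:
  Job 1: burst=5, C=5
  Job 2: burst=7, C=12
  Job 3: burst=7, C=19
Average completion = 36/3 = 12.0

12.0


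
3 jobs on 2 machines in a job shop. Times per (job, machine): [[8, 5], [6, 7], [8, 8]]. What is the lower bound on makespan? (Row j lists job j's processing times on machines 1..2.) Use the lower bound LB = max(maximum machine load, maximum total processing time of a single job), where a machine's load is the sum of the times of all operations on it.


Machine loads:
  Machine 1: 8 + 6 + 8 = 22
  Machine 2: 5 + 7 + 8 = 20
Max machine load = 22
Job totals:
  Job 1: 13
  Job 2: 13
  Job 3: 16
Max job total = 16
Lower bound = max(22, 16) = 22

22


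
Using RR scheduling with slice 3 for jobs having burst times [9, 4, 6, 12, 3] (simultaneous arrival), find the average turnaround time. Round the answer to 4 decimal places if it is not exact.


Time quantum = 3
Execution trace:
  J1 runs 3 units, time = 3
  J2 runs 3 units, time = 6
  J3 runs 3 units, time = 9
  J4 runs 3 units, time = 12
  J5 runs 3 units, time = 15
  J1 runs 3 units, time = 18
  J2 runs 1 units, time = 19
  J3 runs 3 units, time = 22
  J4 runs 3 units, time = 25
  J1 runs 3 units, time = 28
  J4 runs 3 units, time = 31
  J4 runs 3 units, time = 34
Finish times: [28, 19, 22, 34, 15]
Average turnaround = 118/5 = 23.6

23.6


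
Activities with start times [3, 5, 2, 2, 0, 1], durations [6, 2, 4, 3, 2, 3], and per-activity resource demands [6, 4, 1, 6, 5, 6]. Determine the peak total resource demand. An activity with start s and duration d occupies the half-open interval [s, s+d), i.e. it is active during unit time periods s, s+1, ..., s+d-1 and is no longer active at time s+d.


Each activity i is active on [start_i, start_i + duration_i).
Compute total resource usage per time slot:
  t=0: active resources = [5], total = 5
  t=1: active resources = [5, 6], total = 11
  t=2: active resources = [1, 6, 6], total = 13
  t=3: active resources = [6, 1, 6, 6], total = 19
  t=4: active resources = [6, 1, 6], total = 13
  t=5: active resources = [6, 4, 1], total = 11
  t=6: active resources = [6, 4], total = 10
  t=7: active resources = [6], total = 6
  t=8: active resources = [6], total = 6
Peak resource demand = 19

19


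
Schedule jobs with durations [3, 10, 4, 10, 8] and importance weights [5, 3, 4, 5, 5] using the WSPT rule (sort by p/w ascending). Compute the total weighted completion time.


Compute p/w ratios and sort ascending (WSPT): [(3, 5), (4, 4), (8, 5), (10, 5), (10, 3)]
Compute weighted completion times:
  Job (p=3,w=5): C=3, w*C=5*3=15
  Job (p=4,w=4): C=7, w*C=4*7=28
  Job (p=8,w=5): C=15, w*C=5*15=75
  Job (p=10,w=5): C=25, w*C=5*25=125
  Job (p=10,w=3): C=35, w*C=3*35=105
Total weighted completion time = 348

348


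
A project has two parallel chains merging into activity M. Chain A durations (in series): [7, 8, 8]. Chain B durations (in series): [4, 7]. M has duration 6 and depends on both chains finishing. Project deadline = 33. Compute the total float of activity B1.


Forward pass: ES(B1) = sum of predecessors on chain B = 0
EF = ES + duration = 0 + 4 = 4
Backward pass: LF(M) = deadline = 33; LS(M) = 33 - 6 = 27
LF(B1) = LS(M) - sum(successors on chain B) = 27 - 7 = 20
LS = LF - duration = 20 - 4 = 16
Total float = LS - ES = 16 - 0 = 16

16


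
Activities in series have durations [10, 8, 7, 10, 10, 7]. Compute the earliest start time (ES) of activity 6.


Activity 6 starts after activities 1 through 5 complete.
Predecessor durations: [10, 8, 7, 10, 10]
ES = 10 + 8 + 7 + 10 + 10 = 45

45


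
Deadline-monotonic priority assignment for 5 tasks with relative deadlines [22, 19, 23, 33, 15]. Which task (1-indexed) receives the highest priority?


Sort tasks by relative deadline (ascending):
  Task 5: deadline = 15
  Task 2: deadline = 19
  Task 1: deadline = 22
  Task 3: deadline = 23
  Task 4: deadline = 33
Priority order (highest first): [5, 2, 1, 3, 4]
Highest priority task = 5

5


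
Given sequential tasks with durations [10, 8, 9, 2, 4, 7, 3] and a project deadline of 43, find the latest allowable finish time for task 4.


LF(activity 4) = deadline - sum of successor durations
Successors: activities 5 through 7 with durations [4, 7, 3]
Sum of successor durations = 14
LF = 43 - 14 = 29

29


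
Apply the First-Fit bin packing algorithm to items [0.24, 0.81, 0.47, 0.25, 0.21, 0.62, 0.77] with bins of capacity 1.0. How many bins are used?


Place items sequentially using First-Fit:
  Item 0.24 -> new Bin 1
  Item 0.81 -> new Bin 2
  Item 0.47 -> Bin 1 (now 0.71)
  Item 0.25 -> Bin 1 (now 0.96)
  Item 0.21 -> new Bin 3
  Item 0.62 -> Bin 3 (now 0.83)
  Item 0.77 -> new Bin 4
Total bins used = 4

4


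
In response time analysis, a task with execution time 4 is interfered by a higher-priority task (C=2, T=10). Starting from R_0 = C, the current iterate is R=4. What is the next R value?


R_next = C + ceil(R_prev / T_hp) * C_hp
ceil(4 / 10) = ceil(0.4) = 1
Interference = 1 * 2 = 2
R_next = 4 + 2 = 6

6


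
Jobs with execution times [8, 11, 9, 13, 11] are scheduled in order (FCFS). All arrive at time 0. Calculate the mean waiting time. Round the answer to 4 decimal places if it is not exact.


FCFS order (as given): [8, 11, 9, 13, 11]
Waiting times:
  Job 1: wait = 0
  Job 2: wait = 8
  Job 3: wait = 19
  Job 4: wait = 28
  Job 5: wait = 41
Sum of waiting times = 96
Average waiting time = 96/5 = 19.2

19.2


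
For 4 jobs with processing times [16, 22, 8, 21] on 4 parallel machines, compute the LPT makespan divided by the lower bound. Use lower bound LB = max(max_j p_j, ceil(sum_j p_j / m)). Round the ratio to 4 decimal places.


LPT order: [22, 21, 16, 8]
Machine loads after assignment: [22, 21, 16, 8]
LPT makespan = 22
Lower bound = max(max_job, ceil(total/4)) = max(22, 17) = 22
Ratio = 22 / 22 = 1.0

1.0


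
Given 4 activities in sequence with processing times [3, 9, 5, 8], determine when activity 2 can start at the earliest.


Activity 2 starts after activities 1 through 1 complete.
Predecessor durations: [3]
ES = 3 = 3

3


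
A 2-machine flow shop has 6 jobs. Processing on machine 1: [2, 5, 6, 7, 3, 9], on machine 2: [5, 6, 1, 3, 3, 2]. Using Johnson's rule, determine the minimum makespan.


Apply Johnson's rule:
  Group 1 (a <= b): [(1, 2, 5), (5, 3, 3), (2, 5, 6)]
  Group 2 (a > b): [(4, 7, 3), (6, 9, 2), (3, 6, 1)]
Optimal job order: [1, 5, 2, 4, 6, 3]
Schedule:
  Job 1: M1 done at 2, M2 done at 7
  Job 5: M1 done at 5, M2 done at 10
  Job 2: M1 done at 10, M2 done at 16
  Job 4: M1 done at 17, M2 done at 20
  Job 6: M1 done at 26, M2 done at 28
  Job 3: M1 done at 32, M2 done at 33
Makespan = 33

33


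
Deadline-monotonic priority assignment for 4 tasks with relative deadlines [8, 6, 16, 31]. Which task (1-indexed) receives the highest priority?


Sort tasks by relative deadline (ascending):
  Task 2: deadline = 6
  Task 1: deadline = 8
  Task 3: deadline = 16
  Task 4: deadline = 31
Priority order (highest first): [2, 1, 3, 4]
Highest priority task = 2

2


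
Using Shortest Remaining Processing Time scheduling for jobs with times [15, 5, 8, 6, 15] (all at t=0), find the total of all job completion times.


Since all jobs arrive at t=0, SRPT equals SPT ordering.
SPT order: [5, 6, 8, 15, 15]
Completion times:
  Job 1: p=5, C=5
  Job 2: p=6, C=11
  Job 3: p=8, C=19
  Job 4: p=15, C=34
  Job 5: p=15, C=49
Total completion time = 5 + 11 + 19 + 34 + 49 = 118

118


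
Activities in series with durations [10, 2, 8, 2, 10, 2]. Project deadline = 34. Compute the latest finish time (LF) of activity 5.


LF(activity 5) = deadline - sum of successor durations
Successors: activities 6 through 6 with durations [2]
Sum of successor durations = 2
LF = 34 - 2 = 32

32


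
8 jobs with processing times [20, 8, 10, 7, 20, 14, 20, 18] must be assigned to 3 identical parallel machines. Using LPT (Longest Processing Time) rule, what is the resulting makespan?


Sort jobs in decreasing order (LPT): [20, 20, 20, 18, 14, 10, 8, 7]
Assign each job to the least loaded machine:
  Machine 1: jobs [20, 18], load = 38
  Machine 2: jobs [20, 14, 7], load = 41
  Machine 3: jobs [20, 10, 8], load = 38
Makespan = max load = 41

41


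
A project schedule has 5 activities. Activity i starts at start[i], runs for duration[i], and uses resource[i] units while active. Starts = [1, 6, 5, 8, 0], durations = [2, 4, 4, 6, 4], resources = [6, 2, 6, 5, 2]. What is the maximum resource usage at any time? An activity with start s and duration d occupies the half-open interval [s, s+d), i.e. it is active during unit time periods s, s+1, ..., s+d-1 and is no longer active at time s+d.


Each activity i is active on [start_i, start_i + duration_i).
Compute total resource usage per time slot:
  t=0: active resources = [2], total = 2
  t=1: active resources = [6, 2], total = 8
  t=2: active resources = [6, 2], total = 8
  t=3: active resources = [2], total = 2
  t=4: active resources = [], total = 0
  t=5: active resources = [6], total = 6
  t=6: active resources = [2, 6], total = 8
  t=7: active resources = [2, 6], total = 8
  t=8: active resources = [2, 6, 5], total = 13
  t=9: active resources = [2, 5], total = 7
  t=10: active resources = [5], total = 5
  t=11: active resources = [5], total = 5
  t=12: active resources = [5], total = 5
  t=13: active resources = [5], total = 5
Peak resource demand = 13

13


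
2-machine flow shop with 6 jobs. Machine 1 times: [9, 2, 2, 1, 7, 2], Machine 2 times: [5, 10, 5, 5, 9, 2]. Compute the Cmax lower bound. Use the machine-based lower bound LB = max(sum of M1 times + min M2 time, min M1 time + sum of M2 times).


LB1 = sum(M1 times) + min(M2 times) = 23 + 2 = 25
LB2 = min(M1 times) + sum(M2 times) = 1 + 36 = 37
Lower bound = max(LB1, LB2) = max(25, 37) = 37

37


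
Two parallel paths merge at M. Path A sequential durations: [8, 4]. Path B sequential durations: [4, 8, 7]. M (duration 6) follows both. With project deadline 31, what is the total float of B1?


Forward pass: ES(B1) = sum of predecessors on chain B = 0
EF = ES + duration = 0 + 4 = 4
Backward pass: LF(M) = deadline = 31; LS(M) = 31 - 6 = 25
LF(B1) = LS(M) - sum(successors on chain B) = 25 - 15 = 10
LS = LF - duration = 10 - 4 = 6
Total float = LS - ES = 6 - 0 = 6

6


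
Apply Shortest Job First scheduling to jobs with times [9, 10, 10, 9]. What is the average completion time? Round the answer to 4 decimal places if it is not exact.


SJF order (ascending): [9, 9, 10, 10]
Completion times:
  Job 1: burst=9, C=9
  Job 2: burst=9, C=18
  Job 3: burst=10, C=28
  Job 4: burst=10, C=38
Average completion = 93/4 = 23.25

23.25


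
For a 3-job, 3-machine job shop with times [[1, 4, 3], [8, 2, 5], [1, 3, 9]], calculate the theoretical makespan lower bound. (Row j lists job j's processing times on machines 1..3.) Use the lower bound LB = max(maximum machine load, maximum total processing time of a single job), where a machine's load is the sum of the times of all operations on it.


Machine loads:
  Machine 1: 1 + 8 + 1 = 10
  Machine 2: 4 + 2 + 3 = 9
  Machine 3: 3 + 5 + 9 = 17
Max machine load = 17
Job totals:
  Job 1: 8
  Job 2: 15
  Job 3: 13
Max job total = 15
Lower bound = max(17, 15) = 17

17


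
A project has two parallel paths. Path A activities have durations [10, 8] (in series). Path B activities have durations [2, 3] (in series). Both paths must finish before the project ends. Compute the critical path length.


Path A total = 10 + 8 = 18
Path B total = 2 + 3 = 5
Critical path = longest path = max(18, 5) = 18

18


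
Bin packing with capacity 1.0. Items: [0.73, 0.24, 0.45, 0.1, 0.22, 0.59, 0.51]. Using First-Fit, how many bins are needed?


Place items sequentially using First-Fit:
  Item 0.73 -> new Bin 1
  Item 0.24 -> Bin 1 (now 0.97)
  Item 0.45 -> new Bin 2
  Item 0.1 -> Bin 2 (now 0.55)
  Item 0.22 -> Bin 2 (now 0.77)
  Item 0.59 -> new Bin 3
  Item 0.51 -> new Bin 4
Total bins used = 4

4


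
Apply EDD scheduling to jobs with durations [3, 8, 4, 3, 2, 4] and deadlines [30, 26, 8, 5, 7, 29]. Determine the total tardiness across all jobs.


Sort by due date (EDD order): [(3, 5), (2, 7), (4, 8), (8, 26), (4, 29), (3, 30)]
Compute completion times and tardiness:
  Job 1: p=3, d=5, C=3, tardiness=max(0,3-5)=0
  Job 2: p=2, d=7, C=5, tardiness=max(0,5-7)=0
  Job 3: p=4, d=8, C=9, tardiness=max(0,9-8)=1
  Job 4: p=8, d=26, C=17, tardiness=max(0,17-26)=0
  Job 5: p=4, d=29, C=21, tardiness=max(0,21-29)=0
  Job 6: p=3, d=30, C=24, tardiness=max(0,24-30)=0
Total tardiness = 1

1


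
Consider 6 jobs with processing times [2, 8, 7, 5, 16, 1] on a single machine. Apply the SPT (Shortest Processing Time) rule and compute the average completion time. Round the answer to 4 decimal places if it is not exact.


Sort jobs by processing time (SPT order): [1, 2, 5, 7, 8, 16]
Compute completion times sequentially:
  Job 1: processing = 1, completes at 1
  Job 2: processing = 2, completes at 3
  Job 3: processing = 5, completes at 8
  Job 4: processing = 7, completes at 15
  Job 5: processing = 8, completes at 23
  Job 6: processing = 16, completes at 39
Sum of completion times = 89
Average completion time = 89/6 = 14.8333

14.8333


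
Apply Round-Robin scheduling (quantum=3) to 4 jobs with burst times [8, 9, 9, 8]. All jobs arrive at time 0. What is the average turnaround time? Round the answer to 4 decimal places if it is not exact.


Time quantum = 3
Execution trace:
  J1 runs 3 units, time = 3
  J2 runs 3 units, time = 6
  J3 runs 3 units, time = 9
  J4 runs 3 units, time = 12
  J1 runs 3 units, time = 15
  J2 runs 3 units, time = 18
  J3 runs 3 units, time = 21
  J4 runs 3 units, time = 24
  J1 runs 2 units, time = 26
  J2 runs 3 units, time = 29
  J3 runs 3 units, time = 32
  J4 runs 2 units, time = 34
Finish times: [26, 29, 32, 34]
Average turnaround = 121/4 = 30.25

30.25


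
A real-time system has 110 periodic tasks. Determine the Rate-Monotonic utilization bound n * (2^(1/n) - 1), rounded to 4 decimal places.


Compute 2^(1/110) = 1.0063212332
Subtract 1: 1.0063212332 - 1 = 0.0063212332
Multiply by n: 110 * 0.0063212332 = 0.6953356520
Round to 4 dp: 0.6953

0.6953


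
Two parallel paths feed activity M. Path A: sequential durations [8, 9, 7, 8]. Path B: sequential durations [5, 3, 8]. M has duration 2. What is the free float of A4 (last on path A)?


ES(A4) = sum of predecessors on chain A = 24
EF(A4) = ES + duration = 24 + 8 = 32
Successor of A4 is M. ES(M) = max(sum(A), sum(B)) = max(32, 16) = 32
Free float = ES(successor) - EF(current) = 32 - 32 = 0

0


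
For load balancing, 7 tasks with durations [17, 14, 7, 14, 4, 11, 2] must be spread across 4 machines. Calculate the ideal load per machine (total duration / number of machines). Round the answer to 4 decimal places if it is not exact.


Total processing time = 17 + 14 + 7 + 14 + 4 + 11 + 2 = 69
Number of machines = 4
Ideal balanced load = 69 / 4 = 17.25

17.25


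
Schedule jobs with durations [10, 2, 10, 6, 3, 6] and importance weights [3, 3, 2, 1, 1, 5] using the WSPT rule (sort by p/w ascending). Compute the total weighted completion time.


Compute p/w ratios and sort ascending (WSPT): [(2, 3), (6, 5), (3, 1), (10, 3), (10, 2), (6, 1)]
Compute weighted completion times:
  Job (p=2,w=3): C=2, w*C=3*2=6
  Job (p=6,w=5): C=8, w*C=5*8=40
  Job (p=3,w=1): C=11, w*C=1*11=11
  Job (p=10,w=3): C=21, w*C=3*21=63
  Job (p=10,w=2): C=31, w*C=2*31=62
  Job (p=6,w=1): C=37, w*C=1*37=37
Total weighted completion time = 219

219


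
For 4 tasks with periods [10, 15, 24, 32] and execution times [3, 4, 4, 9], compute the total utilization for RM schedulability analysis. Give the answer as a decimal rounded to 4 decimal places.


Compute individual utilizations (exact fractions):
  Task 1: C/T = 3/10 (approx. 0.3)
  Task 2: C/T = 4/15 (approx. 0.2667)
  Task 3: C/T = 4/24 = 1/6 (approx. 0.1667)
  Task 4: C/T = 9/32 (approx. 0.2813)
Total utilization U = 3/10 + 4/15 + 1/6 + 9/32 = 487/480
Rounded to 4 decimal places: U = 1.0146
RM (Liu & Layland) bound for 4 tasks = 0.756828; compare with U = 487/480 (approx. 1.014583)
U > 1, so the task set is not schedulable (processor overloaded).

1.0146


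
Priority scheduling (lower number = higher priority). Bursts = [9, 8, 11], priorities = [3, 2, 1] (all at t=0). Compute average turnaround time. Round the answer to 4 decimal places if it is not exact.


Sort by priority (ascending = highest first):
Order: [(1, 11), (2, 8), (3, 9)]
Completion times:
  Priority 1, burst=11, C=11
  Priority 2, burst=8, C=19
  Priority 3, burst=9, C=28
Average turnaround = 58/3 = 19.3333

19.3333


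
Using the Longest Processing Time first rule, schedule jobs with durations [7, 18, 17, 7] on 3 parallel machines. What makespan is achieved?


Sort jobs in decreasing order (LPT): [18, 17, 7, 7]
Assign each job to the least loaded machine:
  Machine 1: jobs [18], load = 18
  Machine 2: jobs [17], load = 17
  Machine 3: jobs [7, 7], load = 14
Makespan = max load = 18

18


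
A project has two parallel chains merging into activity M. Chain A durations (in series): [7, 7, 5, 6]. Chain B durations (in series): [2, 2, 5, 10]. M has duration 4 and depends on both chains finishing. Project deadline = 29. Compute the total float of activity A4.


Forward pass: ES(A4) = sum of predecessors on chain A = 19
EF = ES + duration = 19 + 6 = 25
Backward pass: LF(M) = deadline = 29; LS(M) = 29 - 4 = 25
LF(A4) = LS(M) - sum(successors on chain A) = 25 - 0 = 25
LS = LF - duration = 25 - 6 = 19
Total float = LS - ES = 19 - 19 = 0

0


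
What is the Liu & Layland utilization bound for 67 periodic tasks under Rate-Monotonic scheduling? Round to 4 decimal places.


Compute 2^(1/67) = 1.0103991798
Subtract 1: 1.0103991798 - 1 = 0.0103991798
Multiply by n: 67 * 0.0103991798 = 0.6967450466
Round to 4 dp: 0.6967

0.6967


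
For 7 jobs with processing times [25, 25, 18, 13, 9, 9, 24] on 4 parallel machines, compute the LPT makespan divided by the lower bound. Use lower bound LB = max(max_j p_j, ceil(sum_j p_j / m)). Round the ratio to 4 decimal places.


LPT order: [25, 25, 24, 18, 13, 9, 9]
Machine loads after assignment: [34, 25, 33, 31]
LPT makespan = 34
Lower bound = max(max_job, ceil(total/4)) = max(25, 31) = 31
Ratio = 34 / 31 = 1.0968

1.0968


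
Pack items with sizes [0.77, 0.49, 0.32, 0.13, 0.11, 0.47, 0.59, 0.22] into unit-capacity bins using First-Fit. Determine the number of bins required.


Place items sequentially using First-Fit:
  Item 0.77 -> new Bin 1
  Item 0.49 -> new Bin 2
  Item 0.32 -> Bin 2 (now 0.81)
  Item 0.13 -> Bin 1 (now 0.9)
  Item 0.11 -> Bin 2 (now 0.92)
  Item 0.47 -> new Bin 3
  Item 0.59 -> new Bin 4
  Item 0.22 -> Bin 3 (now 0.69)
Total bins used = 4

4


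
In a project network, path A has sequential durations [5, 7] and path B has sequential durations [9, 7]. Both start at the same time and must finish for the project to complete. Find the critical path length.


Path A total = 5 + 7 = 12
Path B total = 9 + 7 = 16
Critical path = longest path = max(12, 16) = 16

16


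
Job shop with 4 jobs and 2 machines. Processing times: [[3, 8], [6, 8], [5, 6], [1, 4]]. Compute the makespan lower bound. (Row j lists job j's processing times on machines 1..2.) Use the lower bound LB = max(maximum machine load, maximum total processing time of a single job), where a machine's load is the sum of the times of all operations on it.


Machine loads:
  Machine 1: 3 + 6 + 5 + 1 = 15
  Machine 2: 8 + 8 + 6 + 4 = 26
Max machine load = 26
Job totals:
  Job 1: 11
  Job 2: 14
  Job 3: 11
  Job 4: 5
Max job total = 14
Lower bound = max(26, 14) = 26

26


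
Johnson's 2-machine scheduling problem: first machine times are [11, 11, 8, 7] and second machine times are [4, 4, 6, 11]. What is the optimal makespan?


Apply Johnson's rule:
  Group 1 (a <= b): [(4, 7, 11)]
  Group 2 (a > b): [(3, 8, 6), (1, 11, 4), (2, 11, 4)]
Optimal job order: [4, 3, 1, 2]
Schedule:
  Job 4: M1 done at 7, M2 done at 18
  Job 3: M1 done at 15, M2 done at 24
  Job 1: M1 done at 26, M2 done at 30
  Job 2: M1 done at 37, M2 done at 41
Makespan = 41

41


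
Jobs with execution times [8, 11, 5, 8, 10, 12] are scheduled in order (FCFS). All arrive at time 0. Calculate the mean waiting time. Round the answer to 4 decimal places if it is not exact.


FCFS order (as given): [8, 11, 5, 8, 10, 12]
Waiting times:
  Job 1: wait = 0
  Job 2: wait = 8
  Job 3: wait = 19
  Job 4: wait = 24
  Job 5: wait = 32
  Job 6: wait = 42
Sum of waiting times = 125
Average waiting time = 125/6 = 20.8333

20.8333


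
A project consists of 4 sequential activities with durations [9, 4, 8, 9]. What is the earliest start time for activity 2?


Activity 2 starts after activities 1 through 1 complete.
Predecessor durations: [9]
ES = 9 = 9

9


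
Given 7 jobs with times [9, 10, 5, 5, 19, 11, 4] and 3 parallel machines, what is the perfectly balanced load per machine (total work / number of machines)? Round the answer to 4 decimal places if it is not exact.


Total processing time = 9 + 10 + 5 + 5 + 19 + 11 + 4 = 63
Number of machines = 3
Ideal balanced load = 63 / 3 = 21.0

21.0


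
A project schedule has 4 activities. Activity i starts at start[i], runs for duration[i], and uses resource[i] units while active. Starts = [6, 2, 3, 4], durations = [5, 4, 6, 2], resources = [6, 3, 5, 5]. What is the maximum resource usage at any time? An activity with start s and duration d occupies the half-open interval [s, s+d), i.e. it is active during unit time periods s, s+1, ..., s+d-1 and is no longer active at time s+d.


Each activity i is active on [start_i, start_i + duration_i).
Compute total resource usage per time slot:
  t=0: active resources = [], total = 0
  t=1: active resources = [], total = 0
  t=2: active resources = [3], total = 3
  t=3: active resources = [3, 5], total = 8
  t=4: active resources = [3, 5, 5], total = 13
  t=5: active resources = [3, 5, 5], total = 13
  t=6: active resources = [6, 5], total = 11
  t=7: active resources = [6, 5], total = 11
  t=8: active resources = [6, 5], total = 11
  t=9: active resources = [6], total = 6
  t=10: active resources = [6], total = 6
Peak resource demand = 13

13


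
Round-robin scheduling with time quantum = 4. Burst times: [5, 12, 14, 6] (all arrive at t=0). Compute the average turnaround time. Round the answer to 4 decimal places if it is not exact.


Time quantum = 4
Execution trace:
  J1 runs 4 units, time = 4
  J2 runs 4 units, time = 8
  J3 runs 4 units, time = 12
  J4 runs 4 units, time = 16
  J1 runs 1 units, time = 17
  J2 runs 4 units, time = 21
  J3 runs 4 units, time = 25
  J4 runs 2 units, time = 27
  J2 runs 4 units, time = 31
  J3 runs 4 units, time = 35
  J3 runs 2 units, time = 37
Finish times: [17, 31, 37, 27]
Average turnaround = 112/4 = 28.0

28.0


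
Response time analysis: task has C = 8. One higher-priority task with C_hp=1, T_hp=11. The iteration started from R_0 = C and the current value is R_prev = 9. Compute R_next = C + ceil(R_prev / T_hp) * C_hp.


R_next = C + ceil(R_prev / T_hp) * C_hp
ceil(9 / 11) = ceil(0.8182) = 1
Interference = 1 * 1 = 1
R_next = 8 + 1 = 9
R_next = R_prev, so the iteration has converged (response time = 9).

9


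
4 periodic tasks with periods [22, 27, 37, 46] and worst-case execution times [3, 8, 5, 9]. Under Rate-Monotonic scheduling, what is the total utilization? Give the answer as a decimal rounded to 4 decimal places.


Compute individual utilizations (exact fractions):
  Task 1: C/T = 3/22 (approx. 0.1364)
  Task 2: C/T = 8/27 (approx. 0.2963)
  Task 3: C/T = 5/37 (approx. 0.1351)
  Task 4: C/T = 9/46 (approx. 0.1957)
Total utilization U = 3/22 + 8/27 + 5/37 + 9/46 = 192959/252747
Rounded to 4 decimal places: U = 0.7634
RM (Liu & Layland) bound for 4 tasks = 0.756828; compare with U = 192959/252747 (approx. 0.763447)
bound < U <= 1, so the RM sufficient condition is not met (inconclusive; an exact test such as response-time analysis is needed).

0.7634


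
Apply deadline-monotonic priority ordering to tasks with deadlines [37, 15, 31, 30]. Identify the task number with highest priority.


Sort tasks by relative deadline (ascending):
  Task 2: deadline = 15
  Task 4: deadline = 30
  Task 3: deadline = 31
  Task 1: deadline = 37
Priority order (highest first): [2, 4, 3, 1]
Highest priority task = 2

2


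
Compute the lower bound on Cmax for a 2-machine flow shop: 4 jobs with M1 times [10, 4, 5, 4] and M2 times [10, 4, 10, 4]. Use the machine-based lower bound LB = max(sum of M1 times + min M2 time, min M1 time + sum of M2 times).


LB1 = sum(M1 times) + min(M2 times) = 23 + 4 = 27
LB2 = min(M1 times) + sum(M2 times) = 4 + 28 = 32
Lower bound = max(LB1, LB2) = max(27, 32) = 32

32


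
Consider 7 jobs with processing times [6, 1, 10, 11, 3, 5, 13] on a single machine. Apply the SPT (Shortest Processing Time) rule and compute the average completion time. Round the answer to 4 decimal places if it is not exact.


Sort jobs by processing time (SPT order): [1, 3, 5, 6, 10, 11, 13]
Compute completion times sequentially:
  Job 1: processing = 1, completes at 1
  Job 2: processing = 3, completes at 4
  Job 3: processing = 5, completes at 9
  Job 4: processing = 6, completes at 15
  Job 5: processing = 10, completes at 25
  Job 6: processing = 11, completes at 36
  Job 7: processing = 13, completes at 49
Sum of completion times = 139
Average completion time = 139/7 = 19.8571

19.8571


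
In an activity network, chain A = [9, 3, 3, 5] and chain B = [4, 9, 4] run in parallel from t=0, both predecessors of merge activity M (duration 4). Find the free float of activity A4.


ES(A4) = sum of predecessors on chain A = 15
EF(A4) = ES + duration = 15 + 5 = 20
Successor of A4 is M. ES(M) = max(sum(A), sum(B)) = max(20, 17) = 20
Free float = ES(successor) - EF(current) = 20 - 20 = 0

0


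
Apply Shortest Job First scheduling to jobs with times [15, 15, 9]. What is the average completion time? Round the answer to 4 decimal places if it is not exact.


SJF order (ascending): [9, 15, 15]
Completion times:
  Job 1: burst=9, C=9
  Job 2: burst=15, C=24
  Job 3: burst=15, C=39
Average completion = 72/3 = 24.0

24.0


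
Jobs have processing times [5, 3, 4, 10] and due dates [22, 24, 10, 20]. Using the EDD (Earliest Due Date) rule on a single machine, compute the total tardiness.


Sort by due date (EDD order): [(4, 10), (10, 20), (5, 22), (3, 24)]
Compute completion times and tardiness:
  Job 1: p=4, d=10, C=4, tardiness=max(0,4-10)=0
  Job 2: p=10, d=20, C=14, tardiness=max(0,14-20)=0
  Job 3: p=5, d=22, C=19, tardiness=max(0,19-22)=0
  Job 4: p=3, d=24, C=22, tardiness=max(0,22-24)=0
Total tardiness = 0

0


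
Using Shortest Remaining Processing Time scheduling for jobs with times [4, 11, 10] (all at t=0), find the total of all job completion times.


Since all jobs arrive at t=0, SRPT equals SPT ordering.
SPT order: [4, 10, 11]
Completion times:
  Job 1: p=4, C=4
  Job 2: p=10, C=14
  Job 3: p=11, C=25
Total completion time = 4 + 14 + 25 = 43

43


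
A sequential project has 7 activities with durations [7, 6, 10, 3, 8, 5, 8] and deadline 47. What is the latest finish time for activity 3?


LF(activity 3) = deadline - sum of successor durations
Successors: activities 4 through 7 with durations [3, 8, 5, 8]
Sum of successor durations = 24
LF = 47 - 24 = 23

23


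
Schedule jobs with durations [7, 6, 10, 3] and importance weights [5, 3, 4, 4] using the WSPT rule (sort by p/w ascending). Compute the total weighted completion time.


Compute p/w ratios and sort ascending (WSPT): [(3, 4), (7, 5), (6, 3), (10, 4)]
Compute weighted completion times:
  Job (p=3,w=4): C=3, w*C=4*3=12
  Job (p=7,w=5): C=10, w*C=5*10=50
  Job (p=6,w=3): C=16, w*C=3*16=48
  Job (p=10,w=4): C=26, w*C=4*26=104
Total weighted completion time = 214

214


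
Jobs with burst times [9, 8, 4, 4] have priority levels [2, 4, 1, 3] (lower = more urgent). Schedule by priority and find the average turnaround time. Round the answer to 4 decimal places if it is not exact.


Sort by priority (ascending = highest first):
Order: [(1, 4), (2, 9), (3, 4), (4, 8)]
Completion times:
  Priority 1, burst=4, C=4
  Priority 2, burst=9, C=13
  Priority 3, burst=4, C=17
  Priority 4, burst=8, C=25
Average turnaround = 59/4 = 14.75

14.75


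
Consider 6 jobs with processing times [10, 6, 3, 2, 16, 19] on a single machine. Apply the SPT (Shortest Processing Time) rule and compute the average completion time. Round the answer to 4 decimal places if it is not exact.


Sort jobs by processing time (SPT order): [2, 3, 6, 10, 16, 19]
Compute completion times sequentially:
  Job 1: processing = 2, completes at 2
  Job 2: processing = 3, completes at 5
  Job 3: processing = 6, completes at 11
  Job 4: processing = 10, completes at 21
  Job 5: processing = 16, completes at 37
  Job 6: processing = 19, completes at 56
Sum of completion times = 132
Average completion time = 132/6 = 22.0

22.0


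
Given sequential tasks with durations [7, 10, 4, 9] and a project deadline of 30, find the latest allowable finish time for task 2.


LF(activity 2) = deadline - sum of successor durations
Successors: activities 3 through 4 with durations [4, 9]
Sum of successor durations = 13
LF = 30 - 13 = 17

17


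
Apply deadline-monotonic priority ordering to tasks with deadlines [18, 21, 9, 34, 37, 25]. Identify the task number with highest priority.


Sort tasks by relative deadline (ascending):
  Task 3: deadline = 9
  Task 1: deadline = 18
  Task 2: deadline = 21
  Task 6: deadline = 25
  Task 4: deadline = 34
  Task 5: deadline = 37
Priority order (highest first): [3, 1, 2, 6, 4, 5]
Highest priority task = 3

3


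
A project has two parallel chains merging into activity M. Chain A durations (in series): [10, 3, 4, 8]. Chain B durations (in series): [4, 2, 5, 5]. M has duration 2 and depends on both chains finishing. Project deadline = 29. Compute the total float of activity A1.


Forward pass: ES(A1) = sum of predecessors on chain A = 0
EF = ES + duration = 0 + 10 = 10
Backward pass: LF(M) = deadline = 29; LS(M) = 29 - 2 = 27
LF(A1) = LS(M) - sum(successors on chain A) = 27 - 15 = 12
LS = LF - duration = 12 - 10 = 2
Total float = LS - ES = 2 - 0 = 2

2


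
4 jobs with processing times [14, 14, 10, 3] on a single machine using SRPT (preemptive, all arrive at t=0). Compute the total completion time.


Since all jobs arrive at t=0, SRPT equals SPT ordering.
SPT order: [3, 10, 14, 14]
Completion times:
  Job 1: p=3, C=3
  Job 2: p=10, C=13
  Job 3: p=14, C=27
  Job 4: p=14, C=41
Total completion time = 3 + 13 + 27 + 41 = 84

84


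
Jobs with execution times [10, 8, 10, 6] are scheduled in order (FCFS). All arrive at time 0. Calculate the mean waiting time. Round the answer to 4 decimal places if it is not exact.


FCFS order (as given): [10, 8, 10, 6]
Waiting times:
  Job 1: wait = 0
  Job 2: wait = 10
  Job 3: wait = 18
  Job 4: wait = 28
Sum of waiting times = 56
Average waiting time = 56/4 = 14.0

14.0


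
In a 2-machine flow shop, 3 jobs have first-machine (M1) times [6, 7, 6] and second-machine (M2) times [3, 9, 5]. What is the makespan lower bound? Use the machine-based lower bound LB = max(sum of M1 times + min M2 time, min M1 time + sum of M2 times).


LB1 = sum(M1 times) + min(M2 times) = 19 + 3 = 22
LB2 = min(M1 times) + sum(M2 times) = 6 + 17 = 23
Lower bound = max(LB1, LB2) = max(22, 23) = 23

23


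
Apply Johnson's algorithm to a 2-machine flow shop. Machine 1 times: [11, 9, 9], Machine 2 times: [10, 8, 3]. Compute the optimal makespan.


Apply Johnson's rule:
  Group 1 (a <= b): []
  Group 2 (a > b): [(1, 11, 10), (2, 9, 8), (3, 9, 3)]
Optimal job order: [1, 2, 3]
Schedule:
  Job 1: M1 done at 11, M2 done at 21
  Job 2: M1 done at 20, M2 done at 29
  Job 3: M1 done at 29, M2 done at 32
Makespan = 32

32


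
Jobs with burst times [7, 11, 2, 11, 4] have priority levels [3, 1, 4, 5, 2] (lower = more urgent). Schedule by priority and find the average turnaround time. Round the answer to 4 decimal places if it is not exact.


Sort by priority (ascending = highest first):
Order: [(1, 11), (2, 4), (3, 7), (4, 2), (5, 11)]
Completion times:
  Priority 1, burst=11, C=11
  Priority 2, burst=4, C=15
  Priority 3, burst=7, C=22
  Priority 4, burst=2, C=24
  Priority 5, burst=11, C=35
Average turnaround = 107/5 = 21.4

21.4


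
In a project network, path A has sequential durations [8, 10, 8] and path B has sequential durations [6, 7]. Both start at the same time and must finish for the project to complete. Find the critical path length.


Path A total = 8 + 10 + 8 = 26
Path B total = 6 + 7 = 13
Critical path = longest path = max(26, 13) = 26

26


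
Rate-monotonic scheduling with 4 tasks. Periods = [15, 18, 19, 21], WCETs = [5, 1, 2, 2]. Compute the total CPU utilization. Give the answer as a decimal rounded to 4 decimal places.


Compute individual utilizations (exact fractions):
  Task 1: C/T = 5/15 = 1/3 (approx. 0.3333)
  Task 2: C/T = 1/18 (approx. 0.0556)
  Task 3: C/T = 2/19 (approx. 0.1053)
  Task 4: C/T = 2/21 (approx. 0.0952)
Total utilization U = 1/3 + 1/18 + 2/19 + 2/21 = 1411/2394
Rounded to 4 decimal places: U = 0.5894
RM (Liu & Layland) bound for 4 tasks = 0.756828; compare with U = 1411/2394 (approx. 0.589390)
U <= bound, so schedulable by RM sufficient condition.

0.5894


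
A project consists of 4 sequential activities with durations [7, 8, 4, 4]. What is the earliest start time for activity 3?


Activity 3 starts after activities 1 through 2 complete.
Predecessor durations: [7, 8]
ES = 7 + 8 = 15

15


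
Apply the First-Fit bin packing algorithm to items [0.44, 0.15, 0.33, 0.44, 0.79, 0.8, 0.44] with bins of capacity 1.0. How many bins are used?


Place items sequentially using First-Fit:
  Item 0.44 -> new Bin 1
  Item 0.15 -> Bin 1 (now 0.59)
  Item 0.33 -> Bin 1 (now 0.92)
  Item 0.44 -> new Bin 2
  Item 0.79 -> new Bin 3
  Item 0.8 -> new Bin 4
  Item 0.44 -> Bin 2 (now 0.88)
Total bins used = 4

4


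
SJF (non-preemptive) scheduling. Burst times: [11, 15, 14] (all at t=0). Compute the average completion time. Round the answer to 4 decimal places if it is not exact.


SJF order (ascending): [11, 14, 15]
Completion times:
  Job 1: burst=11, C=11
  Job 2: burst=14, C=25
  Job 3: burst=15, C=40
Average completion = 76/3 = 25.3333

25.3333


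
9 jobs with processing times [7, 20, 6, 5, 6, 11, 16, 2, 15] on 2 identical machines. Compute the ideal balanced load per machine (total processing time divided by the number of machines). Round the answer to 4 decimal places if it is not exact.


Total processing time = 7 + 20 + 6 + 5 + 6 + 11 + 16 + 2 + 15 = 88
Number of machines = 2
Ideal balanced load = 88 / 2 = 44.0

44.0


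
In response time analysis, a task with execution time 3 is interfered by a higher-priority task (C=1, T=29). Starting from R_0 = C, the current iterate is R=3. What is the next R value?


R_next = C + ceil(R_prev / T_hp) * C_hp
ceil(3 / 29) = ceil(0.1034) = 1
Interference = 1 * 1 = 1
R_next = 3 + 1 = 4

4


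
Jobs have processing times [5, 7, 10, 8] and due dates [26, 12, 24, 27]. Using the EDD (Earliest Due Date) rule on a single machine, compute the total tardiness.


Sort by due date (EDD order): [(7, 12), (10, 24), (5, 26), (8, 27)]
Compute completion times and tardiness:
  Job 1: p=7, d=12, C=7, tardiness=max(0,7-12)=0
  Job 2: p=10, d=24, C=17, tardiness=max(0,17-24)=0
  Job 3: p=5, d=26, C=22, tardiness=max(0,22-26)=0
  Job 4: p=8, d=27, C=30, tardiness=max(0,30-27)=3
Total tardiness = 3

3


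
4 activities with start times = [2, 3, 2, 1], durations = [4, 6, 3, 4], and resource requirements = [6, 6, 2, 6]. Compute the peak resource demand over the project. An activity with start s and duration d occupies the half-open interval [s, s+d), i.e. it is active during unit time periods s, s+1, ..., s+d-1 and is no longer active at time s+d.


Each activity i is active on [start_i, start_i + duration_i).
Compute total resource usage per time slot:
  t=0: active resources = [], total = 0
  t=1: active resources = [6], total = 6
  t=2: active resources = [6, 2, 6], total = 14
  t=3: active resources = [6, 6, 2, 6], total = 20
  t=4: active resources = [6, 6, 2, 6], total = 20
  t=5: active resources = [6, 6], total = 12
  t=6: active resources = [6], total = 6
  t=7: active resources = [6], total = 6
  t=8: active resources = [6], total = 6
Peak resource demand = 20

20


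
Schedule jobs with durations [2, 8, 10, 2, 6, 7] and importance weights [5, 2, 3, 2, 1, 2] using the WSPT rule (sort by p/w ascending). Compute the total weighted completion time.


Compute p/w ratios and sort ascending (WSPT): [(2, 5), (2, 2), (10, 3), (7, 2), (8, 2), (6, 1)]
Compute weighted completion times:
  Job (p=2,w=5): C=2, w*C=5*2=10
  Job (p=2,w=2): C=4, w*C=2*4=8
  Job (p=10,w=3): C=14, w*C=3*14=42
  Job (p=7,w=2): C=21, w*C=2*21=42
  Job (p=8,w=2): C=29, w*C=2*29=58
  Job (p=6,w=1): C=35, w*C=1*35=35
Total weighted completion time = 195

195


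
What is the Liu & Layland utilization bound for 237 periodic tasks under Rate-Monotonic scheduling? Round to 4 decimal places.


Compute 2^(1/237) = 1.0029289527
Subtract 1: 1.0029289527 - 1 = 0.0029289527
Multiply by n: 237 * 0.0029289527 = 0.6941617899
Round to 4 dp: 0.6942

0.6942


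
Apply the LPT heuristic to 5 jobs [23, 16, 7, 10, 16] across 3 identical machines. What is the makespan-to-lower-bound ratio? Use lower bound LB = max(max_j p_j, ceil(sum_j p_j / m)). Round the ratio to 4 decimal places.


LPT order: [23, 16, 16, 10, 7]
Machine loads after assignment: [23, 26, 23]
LPT makespan = 26
Lower bound = max(max_job, ceil(total/3)) = max(23, 24) = 24
Ratio = 26 / 24 = 1.0833

1.0833


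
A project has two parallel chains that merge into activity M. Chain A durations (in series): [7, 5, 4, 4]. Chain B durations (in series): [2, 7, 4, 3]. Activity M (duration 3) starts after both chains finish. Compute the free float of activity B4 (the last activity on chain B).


ES(B4) = sum of predecessors on chain B = 13
EF(B4) = ES + duration = 13 + 3 = 16
Successor of B4 is M. ES(M) = max(sum(A), sum(B)) = max(20, 16) = 20
Free float = ES(successor) - EF(current) = 20 - 16 = 4

4


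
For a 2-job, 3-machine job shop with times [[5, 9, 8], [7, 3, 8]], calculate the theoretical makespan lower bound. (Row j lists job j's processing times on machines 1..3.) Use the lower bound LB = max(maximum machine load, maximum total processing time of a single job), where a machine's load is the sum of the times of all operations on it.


Machine loads:
  Machine 1: 5 + 7 = 12
  Machine 2: 9 + 3 = 12
  Machine 3: 8 + 8 = 16
Max machine load = 16
Job totals:
  Job 1: 22
  Job 2: 18
Max job total = 22
Lower bound = max(16, 22) = 22

22


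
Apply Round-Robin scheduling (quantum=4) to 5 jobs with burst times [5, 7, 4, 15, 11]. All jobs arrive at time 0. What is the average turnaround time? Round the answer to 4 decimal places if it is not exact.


Time quantum = 4
Execution trace:
  J1 runs 4 units, time = 4
  J2 runs 4 units, time = 8
  J3 runs 4 units, time = 12
  J4 runs 4 units, time = 16
  J5 runs 4 units, time = 20
  J1 runs 1 units, time = 21
  J2 runs 3 units, time = 24
  J4 runs 4 units, time = 28
  J5 runs 4 units, time = 32
  J4 runs 4 units, time = 36
  J5 runs 3 units, time = 39
  J4 runs 3 units, time = 42
Finish times: [21, 24, 12, 42, 39]
Average turnaround = 138/5 = 27.6

27.6
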